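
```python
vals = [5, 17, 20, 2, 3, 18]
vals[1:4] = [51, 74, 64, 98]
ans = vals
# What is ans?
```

vals starts as [5, 17, 20, 2, 3, 18] (length 6). The slice vals[1:4] covers indices [1, 2, 3] with values [17, 20, 2]. Replacing that slice with [51, 74, 64, 98] (different length) produces [5, 51, 74, 64, 98, 3, 18].

[5, 51, 74, 64, 98, 3, 18]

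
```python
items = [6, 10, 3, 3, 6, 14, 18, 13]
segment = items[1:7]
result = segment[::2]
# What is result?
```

items has length 8. The slice items[1:7] selects indices [1, 2, 3, 4, 5, 6] (1->10, 2->3, 3->3, 4->6, 5->14, 6->18), giving [10, 3, 3, 6, 14, 18]. So segment = [10, 3, 3, 6, 14, 18]. segment has length 6. The slice segment[::2] selects indices [0, 2, 4] (0->10, 2->3, 4->14), giving [10, 3, 14].

[10, 3, 14]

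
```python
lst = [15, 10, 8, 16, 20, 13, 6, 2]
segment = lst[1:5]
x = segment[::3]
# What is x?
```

lst has length 8. The slice lst[1:5] selects indices [1, 2, 3, 4] (1->10, 2->8, 3->16, 4->20), giving [10, 8, 16, 20]. So segment = [10, 8, 16, 20]. segment has length 4. The slice segment[::3] selects indices [0, 3] (0->10, 3->20), giving [10, 20].

[10, 20]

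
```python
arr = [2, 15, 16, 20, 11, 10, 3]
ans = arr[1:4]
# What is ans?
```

arr has length 7. The slice arr[1:4] selects indices [1, 2, 3] (1->15, 2->16, 3->20), giving [15, 16, 20].

[15, 16, 20]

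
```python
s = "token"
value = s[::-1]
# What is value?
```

s has length 5. The slice s[::-1] selects indices [4, 3, 2, 1, 0] (4->'n', 3->'e', 2->'k', 1->'o', 0->'t'), giving 'nekot'.

'nekot'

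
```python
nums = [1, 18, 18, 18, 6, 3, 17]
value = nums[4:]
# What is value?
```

nums has length 7. The slice nums[4:] selects indices [4, 5, 6] (4->6, 5->3, 6->17), giving [6, 3, 17].

[6, 3, 17]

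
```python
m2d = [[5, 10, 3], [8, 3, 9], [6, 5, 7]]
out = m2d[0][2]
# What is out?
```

m2d[0] = [5, 10, 3]. Taking column 2 of that row yields 3.

3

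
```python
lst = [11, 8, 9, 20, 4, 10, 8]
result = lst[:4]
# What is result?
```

lst has length 7. The slice lst[:4] selects indices [0, 1, 2, 3] (0->11, 1->8, 2->9, 3->20), giving [11, 8, 9, 20].

[11, 8, 9, 20]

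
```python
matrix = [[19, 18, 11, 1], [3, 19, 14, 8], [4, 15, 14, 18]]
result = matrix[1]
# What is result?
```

matrix has 3 rows. Row 1 is [3, 19, 14, 8].

[3, 19, 14, 8]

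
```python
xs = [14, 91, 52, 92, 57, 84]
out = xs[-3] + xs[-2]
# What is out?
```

xs has length 6. Negative index -3 maps to positive index 6 + (-3) = 3. xs[3] = 92.
xs has length 6. Negative index -2 maps to positive index 6 + (-2) = 4. xs[4] = 57.
Sum: 92 + 57 = 149.

149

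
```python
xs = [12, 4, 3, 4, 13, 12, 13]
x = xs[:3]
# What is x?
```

xs has length 7. The slice xs[:3] selects indices [0, 1, 2] (0->12, 1->4, 2->3), giving [12, 4, 3].

[12, 4, 3]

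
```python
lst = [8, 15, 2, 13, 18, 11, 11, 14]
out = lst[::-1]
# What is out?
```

lst has length 8. The slice lst[::-1] selects indices [7, 6, 5, 4, 3, 2, 1, 0] (7->14, 6->11, 5->11, 4->18, 3->13, 2->2, 1->15, 0->8), giving [14, 11, 11, 18, 13, 2, 15, 8].

[14, 11, 11, 18, 13, 2, 15, 8]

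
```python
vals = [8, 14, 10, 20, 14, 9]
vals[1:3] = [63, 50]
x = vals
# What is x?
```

vals starts as [8, 14, 10, 20, 14, 9] (length 6). The slice vals[1:3] covers indices [1, 2] with values [14, 10]. Replacing that slice with [63, 50] (same length) produces [8, 63, 50, 20, 14, 9].

[8, 63, 50, 20, 14, 9]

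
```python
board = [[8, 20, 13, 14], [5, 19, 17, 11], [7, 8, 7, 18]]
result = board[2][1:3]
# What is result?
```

board[2] = [7, 8, 7, 18]. board[2] has length 4. The slice board[2][1:3] selects indices [1, 2] (1->8, 2->7), giving [8, 7].

[8, 7]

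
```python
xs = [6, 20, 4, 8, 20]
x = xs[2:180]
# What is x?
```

xs has length 5. The slice xs[2:180] selects indices [2, 3, 4] (2->4, 3->8, 4->20), giving [4, 8, 20].

[4, 8, 20]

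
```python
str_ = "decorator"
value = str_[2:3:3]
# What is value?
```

str_ has length 9. The slice str_[2:3:3] selects indices [2] (2->'c'), giving 'c'.

'c'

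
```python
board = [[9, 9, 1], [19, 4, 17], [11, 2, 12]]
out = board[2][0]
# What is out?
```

board[2] = [11, 2, 12]. Taking column 0 of that row yields 11.

11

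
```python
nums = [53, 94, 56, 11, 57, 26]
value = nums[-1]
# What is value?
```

nums has length 6. Negative index -1 maps to positive index 6 + (-1) = 5. nums[5] = 26.

26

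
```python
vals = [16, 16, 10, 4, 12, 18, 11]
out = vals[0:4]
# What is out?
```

vals has length 7. The slice vals[0:4] selects indices [0, 1, 2, 3] (0->16, 1->16, 2->10, 3->4), giving [16, 16, 10, 4].

[16, 16, 10, 4]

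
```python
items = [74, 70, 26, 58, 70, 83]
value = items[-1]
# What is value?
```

items has length 6. Negative index -1 maps to positive index 6 + (-1) = 5. items[5] = 83.

83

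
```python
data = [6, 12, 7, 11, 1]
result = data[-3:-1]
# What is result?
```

data has length 5. The slice data[-3:-1] selects indices [2, 3] (2->7, 3->11), giving [7, 11].

[7, 11]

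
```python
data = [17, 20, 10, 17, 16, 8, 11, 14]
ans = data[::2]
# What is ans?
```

data has length 8. The slice data[::2] selects indices [0, 2, 4, 6] (0->17, 2->10, 4->16, 6->11), giving [17, 10, 16, 11].

[17, 10, 16, 11]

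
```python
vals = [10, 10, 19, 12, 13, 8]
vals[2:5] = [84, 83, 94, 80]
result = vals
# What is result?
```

vals starts as [10, 10, 19, 12, 13, 8] (length 6). The slice vals[2:5] covers indices [2, 3, 4] with values [19, 12, 13]. Replacing that slice with [84, 83, 94, 80] (different length) produces [10, 10, 84, 83, 94, 80, 8].

[10, 10, 84, 83, 94, 80, 8]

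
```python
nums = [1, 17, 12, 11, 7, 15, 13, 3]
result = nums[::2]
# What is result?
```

nums has length 8. The slice nums[::2] selects indices [0, 2, 4, 6] (0->1, 2->12, 4->7, 6->13), giving [1, 12, 7, 13].

[1, 12, 7, 13]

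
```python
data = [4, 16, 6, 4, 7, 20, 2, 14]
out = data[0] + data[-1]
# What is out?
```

data has length 8. data[0] = 4.
data has length 8. Negative index -1 maps to positive index 8 + (-1) = 7. data[7] = 14.
Sum: 4 + 14 = 18.

18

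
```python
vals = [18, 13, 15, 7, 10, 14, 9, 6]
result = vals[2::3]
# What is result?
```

vals has length 8. The slice vals[2::3] selects indices [2, 5] (2->15, 5->14), giving [15, 14].

[15, 14]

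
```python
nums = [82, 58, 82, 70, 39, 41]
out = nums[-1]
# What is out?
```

nums has length 6. Negative index -1 maps to positive index 6 + (-1) = 5. nums[5] = 41.

41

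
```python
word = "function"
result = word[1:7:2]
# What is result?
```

word has length 8. The slice word[1:7:2] selects indices [1, 3, 5] (1->'u', 3->'c', 5->'i'), giving 'uci'.

'uci'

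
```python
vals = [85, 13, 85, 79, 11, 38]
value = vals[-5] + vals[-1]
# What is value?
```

vals has length 6. Negative index -5 maps to positive index 6 + (-5) = 1. vals[1] = 13.
vals has length 6. Negative index -1 maps to positive index 6 + (-1) = 5. vals[5] = 38.
Sum: 13 + 38 = 51.

51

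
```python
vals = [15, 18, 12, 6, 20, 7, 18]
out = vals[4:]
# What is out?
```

vals has length 7. The slice vals[4:] selects indices [4, 5, 6] (4->20, 5->7, 6->18), giving [20, 7, 18].

[20, 7, 18]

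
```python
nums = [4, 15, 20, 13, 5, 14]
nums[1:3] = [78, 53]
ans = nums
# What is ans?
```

nums starts as [4, 15, 20, 13, 5, 14] (length 6). The slice nums[1:3] covers indices [1, 2] with values [15, 20]. Replacing that slice with [78, 53] (same length) produces [4, 78, 53, 13, 5, 14].

[4, 78, 53, 13, 5, 14]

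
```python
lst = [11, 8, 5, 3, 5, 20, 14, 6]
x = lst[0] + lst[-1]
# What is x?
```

lst has length 8. lst[0] = 11.
lst has length 8. Negative index -1 maps to positive index 8 + (-1) = 7. lst[7] = 6.
Sum: 11 + 6 = 17.

17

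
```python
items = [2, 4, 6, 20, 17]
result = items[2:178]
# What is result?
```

items has length 5. The slice items[2:178] selects indices [2, 3, 4] (2->6, 3->20, 4->17), giving [6, 20, 17].

[6, 20, 17]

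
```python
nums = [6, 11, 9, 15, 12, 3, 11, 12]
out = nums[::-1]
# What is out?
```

nums has length 8. The slice nums[::-1] selects indices [7, 6, 5, 4, 3, 2, 1, 0] (7->12, 6->11, 5->3, 4->12, 3->15, 2->9, 1->11, 0->6), giving [12, 11, 3, 12, 15, 9, 11, 6].

[12, 11, 3, 12, 15, 9, 11, 6]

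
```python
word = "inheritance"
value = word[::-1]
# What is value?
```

word has length 11. The slice word[::-1] selects indices [10, 9, 8, 7, 6, 5, 4, 3, 2, 1, 0] (10->'e', 9->'c', 8->'n', 7->'a', 6->'t', 5->'i', 4->'r', 3->'e', 2->'h', 1->'n', 0->'i'), giving 'ecnatirehni'.

'ecnatirehni'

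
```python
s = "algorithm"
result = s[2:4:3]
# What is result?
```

s has length 9. The slice s[2:4:3] selects indices [2] (2->'g'), giving 'g'.

'g'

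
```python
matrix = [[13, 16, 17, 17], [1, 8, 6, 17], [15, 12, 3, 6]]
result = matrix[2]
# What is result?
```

matrix has 3 rows. Row 2 is [15, 12, 3, 6].

[15, 12, 3, 6]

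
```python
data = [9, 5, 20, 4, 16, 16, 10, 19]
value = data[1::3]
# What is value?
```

data has length 8. The slice data[1::3] selects indices [1, 4, 7] (1->5, 4->16, 7->19), giving [5, 16, 19].

[5, 16, 19]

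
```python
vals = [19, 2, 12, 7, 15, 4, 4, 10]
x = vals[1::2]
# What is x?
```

vals has length 8. The slice vals[1::2] selects indices [1, 3, 5, 7] (1->2, 3->7, 5->4, 7->10), giving [2, 7, 4, 10].

[2, 7, 4, 10]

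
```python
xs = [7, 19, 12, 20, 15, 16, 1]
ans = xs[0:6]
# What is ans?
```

xs has length 7. The slice xs[0:6] selects indices [0, 1, 2, 3, 4, 5] (0->7, 1->19, 2->12, 3->20, 4->15, 5->16), giving [7, 19, 12, 20, 15, 16].

[7, 19, 12, 20, 15, 16]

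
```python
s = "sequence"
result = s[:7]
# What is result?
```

s has length 8. The slice s[:7] selects indices [0, 1, 2, 3, 4, 5, 6] (0->'s', 1->'e', 2->'q', 3->'u', 4->'e', 5->'n', 6->'c'), giving 'sequenc'.

'sequenc'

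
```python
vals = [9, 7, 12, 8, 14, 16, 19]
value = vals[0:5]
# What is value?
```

vals has length 7. The slice vals[0:5] selects indices [0, 1, 2, 3, 4] (0->9, 1->7, 2->12, 3->8, 4->14), giving [9, 7, 12, 8, 14].

[9, 7, 12, 8, 14]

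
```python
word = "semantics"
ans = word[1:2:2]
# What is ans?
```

word has length 9. The slice word[1:2:2] selects indices [1] (1->'e'), giving 'e'.

'e'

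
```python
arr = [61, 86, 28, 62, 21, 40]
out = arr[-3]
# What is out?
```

arr has length 6. Negative index -3 maps to positive index 6 + (-3) = 3. arr[3] = 62.

62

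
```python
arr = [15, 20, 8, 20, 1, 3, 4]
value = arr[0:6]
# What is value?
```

arr has length 7. The slice arr[0:6] selects indices [0, 1, 2, 3, 4, 5] (0->15, 1->20, 2->8, 3->20, 4->1, 5->3), giving [15, 20, 8, 20, 1, 3].

[15, 20, 8, 20, 1, 3]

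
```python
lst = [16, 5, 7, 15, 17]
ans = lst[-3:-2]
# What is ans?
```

lst has length 5. The slice lst[-3:-2] selects indices [2] (2->7), giving [7].

[7]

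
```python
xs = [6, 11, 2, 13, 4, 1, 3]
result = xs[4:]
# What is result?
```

xs has length 7. The slice xs[4:] selects indices [4, 5, 6] (4->4, 5->1, 6->3), giving [4, 1, 3].

[4, 1, 3]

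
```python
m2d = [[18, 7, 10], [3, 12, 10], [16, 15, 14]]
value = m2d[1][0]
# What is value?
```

m2d[1] = [3, 12, 10]. Taking column 0 of that row yields 3.

3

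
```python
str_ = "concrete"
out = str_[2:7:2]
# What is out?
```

str_ has length 8. The slice str_[2:7:2] selects indices [2, 4, 6] (2->'n', 4->'r', 6->'t'), giving 'nrt'.

'nrt'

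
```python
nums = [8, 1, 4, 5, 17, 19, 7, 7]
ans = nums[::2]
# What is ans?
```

nums has length 8. The slice nums[::2] selects indices [0, 2, 4, 6] (0->8, 2->4, 4->17, 6->7), giving [8, 4, 17, 7].

[8, 4, 17, 7]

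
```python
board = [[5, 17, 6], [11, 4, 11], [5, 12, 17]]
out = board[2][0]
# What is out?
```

board[2] = [5, 12, 17]. Taking column 0 of that row yields 5.

5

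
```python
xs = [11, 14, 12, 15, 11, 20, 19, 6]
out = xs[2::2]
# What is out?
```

xs has length 8. The slice xs[2::2] selects indices [2, 4, 6] (2->12, 4->11, 6->19), giving [12, 11, 19].

[12, 11, 19]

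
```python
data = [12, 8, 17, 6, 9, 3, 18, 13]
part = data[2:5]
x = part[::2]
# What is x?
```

data has length 8. The slice data[2:5] selects indices [2, 3, 4] (2->17, 3->6, 4->9), giving [17, 6, 9]. So part = [17, 6, 9]. part has length 3. The slice part[::2] selects indices [0, 2] (0->17, 2->9), giving [17, 9].

[17, 9]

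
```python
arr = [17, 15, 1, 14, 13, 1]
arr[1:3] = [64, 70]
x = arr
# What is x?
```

arr starts as [17, 15, 1, 14, 13, 1] (length 6). The slice arr[1:3] covers indices [1, 2] with values [15, 1]. Replacing that slice with [64, 70] (same length) produces [17, 64, 70, 14, 13, 1].

[17, 64, 70, 14, 13, 1]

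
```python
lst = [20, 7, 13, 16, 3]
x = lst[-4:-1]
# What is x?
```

lst has length 5. The slice lst[-4:-1] selects indices [1, 2, 3] (1->7, 2->13, 3->16), giving [7, 13, 16].

[7, 13, 16]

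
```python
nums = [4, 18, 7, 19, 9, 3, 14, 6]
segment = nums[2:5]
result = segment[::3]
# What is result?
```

nums has length 8. The slice nums[2:5] selects indices [2, 3, 4] (2->7, 3->19, 4->9), giving [7, 19, 9]. So segment = [7, 19, 9]. segment has length 3. The slice segment[::3] selects indices [0] (0->7), giving [7].

[7]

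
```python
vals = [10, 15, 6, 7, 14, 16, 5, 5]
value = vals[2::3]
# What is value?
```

vals has length 8. The slice vals[2::3] selects indices [2, 5] (2->6, 5->16), giving [6, 16].

[6, 16]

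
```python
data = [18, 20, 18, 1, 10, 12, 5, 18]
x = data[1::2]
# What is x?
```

data has length 8. The slice data[1::2] selects indices [1, 3, 5, 7] (1->20, 3->1, 5->12, 7->18), giving [20, 1, 12, 18].

[20, 1, 12, 18]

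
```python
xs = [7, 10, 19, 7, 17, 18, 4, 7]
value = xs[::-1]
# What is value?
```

xs has length 8. The slice xs[::-1] selects indices [7, 6, 5, 4, 3, 2, 1, 0] (7->7, 6->4, 5->18, 4->17, 3->7, 2->19, 1->10, 0->7), giving [7, 4, 18, 17, 7, 19, 10, 7].

[7, 4, 18, 17, 7, 19, 10, 7]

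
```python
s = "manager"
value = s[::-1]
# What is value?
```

s has length 7. The slice s[::-1] selects indices [6, 5, 4, 3, 2, 1, 0] (6->'r', 5->'e', 4->'g', 3->'a', 2->'n', 1->'a', 0->'m'), giving 'reganam'.

'reganam'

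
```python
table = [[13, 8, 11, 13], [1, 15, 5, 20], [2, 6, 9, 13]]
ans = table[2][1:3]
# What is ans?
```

table[2] = [2, 6, 9, 13]. table[2] has length 4. The slice table[2][1:3] selects indices [1, 2] (1->6, 2->9), giving [6, 9].

[6, 9]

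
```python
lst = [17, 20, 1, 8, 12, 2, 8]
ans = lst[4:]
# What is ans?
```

lst has length 7. The slice lst[4:] selects indices [4, 5, 6] (4->12, 5->2, 6->8), giving [12, 2, 8].

[12, 2, 8]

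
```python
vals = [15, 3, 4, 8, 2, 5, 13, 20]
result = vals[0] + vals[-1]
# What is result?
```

vals has length 8. vals[0] = 15.
vals has length 8. Negative index -1 maps to positive index 8 + (-1) = 7. vals[7] = 20.
Sum: 15 + 20 = 35.

35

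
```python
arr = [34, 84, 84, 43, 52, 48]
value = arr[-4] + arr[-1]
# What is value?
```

arr has length 6. Negative index -4 maps to positive index 6 + (-4) = 2. arr[2] = 84.
arr has length 6. Negative index -1 maps to positive index 6 + (-1) = 5. arr[5] = 48.
Sum: 84 + 48 = 132.

132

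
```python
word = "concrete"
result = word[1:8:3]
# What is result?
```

word has length 8. The slice word[1:8:3] selects indices [1, 4, 7] (1->'o', 4->'r', 7->'e'), giving 'ore'.

'ore'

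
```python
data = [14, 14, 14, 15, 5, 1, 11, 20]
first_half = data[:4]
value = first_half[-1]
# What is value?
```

data has length 8. The slice data[:4] selects indices [0, 1, 2, 3] (0->14, 1->14, 2->14, 3->15), giving [14, 14, 14, 15]. So first_half = [14, 14, 14, 15]. Then first_half[-1] = 15.

15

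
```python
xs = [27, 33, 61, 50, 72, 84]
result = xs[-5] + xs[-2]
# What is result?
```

xs has length 6. Negative index -5 maps to positive index 6 + (-5) = 1. xs[1] = 33.
xs has length 6. Negative index -2 maps to positive index 6 + (-2) = 4. xs[4] = 72.
Sum: 33 + 72 = 105.

105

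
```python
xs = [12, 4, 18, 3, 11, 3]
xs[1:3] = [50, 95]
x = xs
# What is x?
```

xs starts as [12, 4, 18, 3, 11, 3] (length 6). The slice xs[1:3] covers indices [1, 2] with values [4, 18]. Replacing that slice with [50, 95] (same length) produces [12, 50, 95, 3, 11, 3].

[12, 50, 95, 3, 11, 3]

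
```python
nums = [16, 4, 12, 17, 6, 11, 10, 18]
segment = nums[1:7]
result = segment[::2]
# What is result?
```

nums has length 8. The slice nums[1:7] selects indices [1, 2, 3, 4, 5, 6] (1->4, 2->12, 3->17, 4->6, 5->11, 6->10), giving [4, 12, 17, 6, 11, 10]. So segment = [4, 12, 17, 6, 11, 10]. segment has length 6. The slice segment[::2] selects indices [0, 2, 4] (0->4, 2->17, 4->11), giving [4, 17, 11].

[4, 17, 11]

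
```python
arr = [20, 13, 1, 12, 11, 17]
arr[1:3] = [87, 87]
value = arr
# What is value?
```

arr starts as [20, 13, 1, 12, 11, 17] (length 6). The slice arr[1:3] covers indices [1, 2] with values [13, 1]. Replacing that slice with [87, 87] (same length) produces [20, 87, 87, 12, 11, 17].

[20, 87, 87, 12, 11, 17]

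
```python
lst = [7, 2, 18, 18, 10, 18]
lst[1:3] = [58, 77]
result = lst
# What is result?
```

lst starts as [7, 2, 18, 18, 10, 18] (length 6). The slice lst[1:3] covers indices [1, 2] with values [2, 18]. Replacing that slice with [58, 77] (same length) produces [7, 58, 77, 18, 10, 18].

[7, 58, 77, 18, 10, 18]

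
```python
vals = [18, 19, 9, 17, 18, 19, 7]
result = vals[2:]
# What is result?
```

vals has length 7. The slice vals[2:] selects indices [2, 3, 4, 5, 6] (2->9, 3->17, 4->18, 5->19, 6->7), giving [9, 17, 18, 19, 7].

[9, 17, 18, 19, 7]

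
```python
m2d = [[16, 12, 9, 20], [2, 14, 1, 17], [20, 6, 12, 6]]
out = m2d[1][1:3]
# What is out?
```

m2d[1] = [2, 14, 1, 17]. m2d[1] has length 4. The slice m2d[1][1:3] selects indices [1, 2] (1->14, 2->1), giving [14, 1].

[14, 1]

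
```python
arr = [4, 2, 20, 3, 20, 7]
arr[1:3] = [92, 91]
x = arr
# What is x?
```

arr starts as [4, 2, 20, 3, 20, 7] (length 6). The slice arr[1:3] covers indices [1, 2] with values [2, 20]. Replacing that slice with [92, 91] (same length) produces [4, 92, 91, 3, 20, 7].

[4, 92, 91, 3, 20, 7]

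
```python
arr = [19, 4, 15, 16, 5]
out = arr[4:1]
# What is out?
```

arr has length 5. The slice arr[4:1] resolves to an empty index range, so the result is [].

[]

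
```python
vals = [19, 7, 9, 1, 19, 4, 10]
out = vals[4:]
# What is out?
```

vals has length 7. The slice vals[4:] selects indices [4, 5, 6] (4->19, 5->4, 6->10), giving [19, 4, 10].

[19, 4, 10]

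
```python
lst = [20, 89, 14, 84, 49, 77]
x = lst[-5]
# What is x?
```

lst has length 6. Negative index -5 maps to positive index 6 + (-5) = 1. lst[1] = 89.

89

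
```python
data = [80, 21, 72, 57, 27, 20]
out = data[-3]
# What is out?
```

data has length 6. Negative index -3 maps to positive index 6 + (-3) = 3. data[3] = 57.

57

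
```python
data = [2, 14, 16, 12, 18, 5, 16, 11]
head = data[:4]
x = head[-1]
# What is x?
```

data has length 8. The slice data[:4] selects indices [0, 1, 2, 3] (0->2, 1->14, 2->16, 3->12), giving [2, 14, 16, 12]. So head = [2, 14, 16, 12]. Then head[-1] = 12.

12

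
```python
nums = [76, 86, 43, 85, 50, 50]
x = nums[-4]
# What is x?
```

nums has length 6. Negative index -4 maps to positive index 6 + (-4) = 2. nums[2] = 43.

43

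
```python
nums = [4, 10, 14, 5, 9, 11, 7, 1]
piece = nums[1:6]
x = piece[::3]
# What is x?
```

nums has length 8. The slice nums[1:6] selects indices [1, 2, 3, 4, 5] (1->10, 2->14, 3->5, 4->9, 5->11), giving [10, 14, 5, 9, 11]. So piece = [10, 14, 5, 9, 11]. piece has length 5. The slice piece[::3] selects indices [0, 3] (0->10, 3->9), giving [10, 9].

[10, 9]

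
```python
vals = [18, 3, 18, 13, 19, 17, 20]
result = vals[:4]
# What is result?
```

vals has length 7. The slice vals[:4] selects indices [0, 1, 2, 3] (0->18, 1->3, 2->18, 3->13), giving [18, 3, 18, 13].

[18, 3, 18, 13]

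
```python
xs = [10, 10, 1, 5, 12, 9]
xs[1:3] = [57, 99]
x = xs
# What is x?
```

xs starts as [10, 10, 1, 5, 12, 9] (length 6). The slice xs[1:3] covers indices [1, 2] with values [10, 1]. Replacing that slice with [57, 99] (same length) produces [10, 57, 99, 5, 12, 9].

[10, 57, 99, 5, 12, 9]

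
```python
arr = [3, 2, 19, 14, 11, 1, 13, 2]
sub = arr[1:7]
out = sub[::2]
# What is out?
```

arr has length 8. The slice arr[1:7] selects indices [1, 2, 3, 4, 5, 6] (1->2, 2->19, 3->14, 4->11, 5->1, 6->13), giving [2, 19, 14, 11, 1, 13]. So sub = [2, 19, 14, 11, 1, 13]. sub has length 6. The slice sub[::2] selects indices [0, 2, 4] (0->2, 2->14, 4->1), giving [2, 14, 1].

[2, 14, 1]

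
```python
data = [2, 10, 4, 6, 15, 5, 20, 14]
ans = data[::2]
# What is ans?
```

data has length 8. The slice data[::2] selects indices [0, 2, 4, 6] (0->2, 2->4, 4->15, 6->20), giving [2, 4, 15, 20].

[2, 4, 15, 20]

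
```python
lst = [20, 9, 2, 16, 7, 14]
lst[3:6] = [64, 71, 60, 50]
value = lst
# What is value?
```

lst starts as [20, 9, 2, 16, 7, 14] (length 6). The slice lst[3:6] covers indices [3, 4, 5] with values [16, 7, 14]. Replacing that slice with [64, 71, 60, 50] (different length) produces [20, 9, 2, 64, 71, 60, 50].

[20, 9, 2, 64, 71, 60, 50]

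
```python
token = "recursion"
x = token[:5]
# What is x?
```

token has length 9. The slice token[:5] selects indices [0, 1, 2, 3, 4] (0->'r', 1->'e', 2->'c', 3->'u', 4->'r'), giving 'recur'.

'recur'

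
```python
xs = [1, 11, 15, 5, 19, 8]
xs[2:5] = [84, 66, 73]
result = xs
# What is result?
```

xs starts as [1, 11, 15, 5, 19, 8] (length 6). The slice xs[2:5] covers indices [2, 3, 4] with values [15, 5, 19]. Replacing that slice with [84, 66, 73] (same length) produces [1, 11, 84, 66, 73, 8].

[1, 11, 84, 66, 73, 8]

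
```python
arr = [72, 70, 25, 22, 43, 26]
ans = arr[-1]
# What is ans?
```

arr has length 6. Negative index -1 maps to positive index 6 + (-1) = 5. arr[5] = 26.

26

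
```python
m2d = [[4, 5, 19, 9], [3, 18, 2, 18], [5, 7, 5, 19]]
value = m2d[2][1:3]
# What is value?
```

m2d[2] = [5, 7, 5, 19]. m2d[2] has length 4. The slice m2d[2][1:3] selects indices [1, 2] (1->7, 2->5), giving [7, 5].

[7, 5]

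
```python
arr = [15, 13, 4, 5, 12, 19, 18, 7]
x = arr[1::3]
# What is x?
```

arr has length 8. The slice arr[1::3] selects indices [1, 4, 7] (1->13, 4->12, 7->7), giving [13, 12, 7].

[13, 12, 7]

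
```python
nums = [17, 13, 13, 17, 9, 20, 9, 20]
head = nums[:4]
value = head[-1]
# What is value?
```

nums has length 8. The slice nums[:4] selects indices [0, 1, 2, 3] (0->17, 1->13, 2->13, 3->17), giving [17, 13, 13, 17]. So head = [17, 13, 13, 17]. Then head[-1] = 17.

17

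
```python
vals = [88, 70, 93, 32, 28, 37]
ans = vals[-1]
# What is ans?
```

vals has length 6. Negative index -1 maps to positive index 6 + (-1) = 5. vals[5] = 37.

37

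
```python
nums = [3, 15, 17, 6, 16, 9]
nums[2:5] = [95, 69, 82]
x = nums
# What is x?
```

nums starts as [3, 15, 17, 6, 16, 9] (length 6). The slice nums[2:5] covers indices [2, 3, 4] with values [17, 6, 16]. Replacing that slice with [95, 69, 82] (same length) produces [3, 15, 95, 69, 82, 9].

[3, 15, 95, 69, 82, 9]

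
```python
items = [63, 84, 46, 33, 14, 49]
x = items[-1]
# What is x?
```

items has length 6. Negative index -1 maps to positive index 6 + (-1) = 5. items[5] = 49.

49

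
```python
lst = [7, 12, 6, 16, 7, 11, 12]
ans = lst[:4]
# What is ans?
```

lst has length 7. The slice lst[:4] selects indices [0, 1, 2, 3] (0->7, 1->12, 2->6, 3->16), giving [7, 12, 6, 16].

[7, 12, 6, 16]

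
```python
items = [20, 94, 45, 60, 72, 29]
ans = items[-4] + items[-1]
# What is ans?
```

items has length 6. Negative index -4 maps to positive index 6 + (-4) = 2. items[2] = 45.
items has length 6. Negative index -1 maps to positive index 6 + (-1) = 5. items[5] = 29.
Sum: 45 + 29 = 74.

74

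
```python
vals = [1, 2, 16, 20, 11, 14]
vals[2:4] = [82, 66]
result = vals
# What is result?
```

vals starts as [1, 2, 16, 20, 11, 14] (length 6). The slice vals[2:4] covers indices [2, 3] with values [16, 20]. Replacing that slice with [82, 66] (same length) produces [1, 2, 82, 66, 11, 14].

[1, 2, 82, 66, 11, 14]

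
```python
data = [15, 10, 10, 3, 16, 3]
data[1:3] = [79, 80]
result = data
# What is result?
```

data starts as [15, 10, 10, 3, 16, 3] (length 6). The slice data[1:3] covers indices [1, 2] with values [10, 10]. Replacing that slice with [79, 80] (same length) produces [15, 79, 80, 3, 16, 3].

[15, 79, 80, 3, 16, 3]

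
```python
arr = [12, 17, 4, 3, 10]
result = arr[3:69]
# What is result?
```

arr has length 5. The slice arr[3:69] selects indices [3, 4] (3->3, 4->10), giving [3, 10].

[3, 10]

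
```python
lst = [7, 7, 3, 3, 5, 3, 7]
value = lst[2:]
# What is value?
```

lst has length 7. The slice lst[2:] selects indices [2, 3, 4, 5, 6] (2->3, 3->3, 4->5, 5->3, 6->7), giving [3, 3, 5, 3, 7].

[3, 3, 5, 3, 7]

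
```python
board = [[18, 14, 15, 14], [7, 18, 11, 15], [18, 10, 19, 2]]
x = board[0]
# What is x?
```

board has 3 rows. Row 0 is [18, 14, 15, 14].

[18, 14, 15, 14]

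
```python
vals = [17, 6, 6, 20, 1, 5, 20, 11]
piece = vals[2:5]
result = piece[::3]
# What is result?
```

vals has length 8. The slice vals[2:5] selects indices [2, 3, 4] (2->6, 3->20, 4->1), giving [6, 20, 1]. So piece = [6, 20, 1]. piece has length 3. The slice piece[::3] selects indices [0] (0->6), giving [6].

[6]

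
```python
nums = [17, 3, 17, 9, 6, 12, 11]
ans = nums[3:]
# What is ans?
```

nums has length 7. The slice nums[3:] selects indices [3, 4, 5, 6] (3->9, 4->6, 5->12, 6->11), giving [9, 6, 12, 11].

[9, 6, 12, 11]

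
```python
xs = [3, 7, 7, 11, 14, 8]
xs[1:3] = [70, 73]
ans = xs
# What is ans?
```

xs starts as [3, 7, 7, 11, 14, 8] (length 6). The slice xs[1:3] covers indices [1, 2] with values [7, 7]. Replacing that slice with [70, 73] (same length) produces [3, 70, 73, 11, 14, 8].

[3, 70, 73, 11, 14, 8]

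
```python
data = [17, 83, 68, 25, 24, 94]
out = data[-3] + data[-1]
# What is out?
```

data has length 6. Negative index -3 maps to positive index 6 + (-3) = 3. data[3] = 25.
data has length 6. Negative index -1 maps to positive index 6 + (-1) = 5. data[5] = 94.
Sum: 25 + 94 = 119.

119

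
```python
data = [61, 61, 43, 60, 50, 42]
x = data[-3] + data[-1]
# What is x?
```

data has length 6. Negative index -3 maps to positive index 6 + (-3) = 3. data[3] = 60.
data has length 6. Negative index -1 maps to positive index 6 + (-1) = 5. data[5] = 42.
Sum: 60 + 42 = 102.

102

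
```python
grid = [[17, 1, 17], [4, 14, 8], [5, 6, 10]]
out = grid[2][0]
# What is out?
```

grid[2] = [5, 6, 10]. Taking column 0 of that row yields 5.

5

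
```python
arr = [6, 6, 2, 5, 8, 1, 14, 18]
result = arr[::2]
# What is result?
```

arr has length 8. The slice arr[::2] selects indices [0, 2, 4, 6] (0->6, 2->2, 4->8, 6->14), giving [6, 2, 8, 14].

[6, 2, 8, 14]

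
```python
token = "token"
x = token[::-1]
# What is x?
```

token has length 5. The slice token[::-1] selects indices [4, 3, 2, 1, 0] (4->'n', 3->'e', 2->'k', 1->'o', 0->'t'), giving 'nekot'.

'nekot'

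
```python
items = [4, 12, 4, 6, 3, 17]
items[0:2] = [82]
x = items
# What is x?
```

items starts as [4, 12, 4, 6, 3, 17] (length 6). The slice items[0:2] covers indices [0, 1] with values [4, 12]. Replacing that slice with [82] (different length) produces [82, 4, 6, 3, 17].

[82, 4, 6, 3, 17]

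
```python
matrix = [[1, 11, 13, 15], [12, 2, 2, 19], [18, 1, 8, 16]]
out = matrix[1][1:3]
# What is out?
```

matrix[1] = [12, 2, 2, 19]. matrix[1] has length 4. The slice matrix[1][1:3] selects indices [1, 2] (1->2, 2->2), giving [2, 2].

[2, 2]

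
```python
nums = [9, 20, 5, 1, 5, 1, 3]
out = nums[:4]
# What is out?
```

nums has length 7. The slice nums[:4] selects indices [0, 1, 2, 3] (0->9, 1->20, 2->5, 3->1), giving [9, 20, 5, 1].

[9, 20, 5, 1]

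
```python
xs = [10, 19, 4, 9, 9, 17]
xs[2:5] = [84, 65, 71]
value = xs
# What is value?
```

xs starts as [10, 19, 4, 9, 9, 17] (length 6). The slice xs[2:5] covers indices [2, 3, 4] with values [4, 9, 9]. Replacing that slice with [84, 65, 71] (same length) produces [10, 19, 84, 65, 71, 17].

[10, 19, 84, 65, 71, 17]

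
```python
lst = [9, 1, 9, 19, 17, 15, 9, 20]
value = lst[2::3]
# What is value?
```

lst has length 8. The slice lst[2::3] selects indices [2, 5] (2->9, 5->15), giving [9, 15].

[9, 15]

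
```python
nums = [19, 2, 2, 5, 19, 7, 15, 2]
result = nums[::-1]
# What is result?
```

nums has length 8. The slice nums[::-1] selects indices [7, 6, 5, 4, 3, 2, 1, 0] (7->2, 6->15, 5->7, 4->19, 3->5, 2->2, 1->2, 0->19), giving [2, 15, 7, 19, 5, 2, 2, 19].

[2, 15, 7, 19, 5, 2, 2, 19]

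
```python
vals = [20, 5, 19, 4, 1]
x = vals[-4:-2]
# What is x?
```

vals has length 5. The slice vals[-4:-2] selects indices [1, 2] (1->5, 2->19), giving [5, 19].

[5, 19]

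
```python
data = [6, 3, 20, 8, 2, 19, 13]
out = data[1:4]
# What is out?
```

data has length 7. The slice data[1:4] selects indices [1, 2, 3] (1->3, 2->20, 3->8), giving [3, 20, 8].

[3, 20, 8]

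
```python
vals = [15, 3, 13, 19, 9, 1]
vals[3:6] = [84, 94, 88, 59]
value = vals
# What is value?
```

vals starts as [15, 3, 13, 19, 9, 1] (length 6). The slice vals[3:6] covers indices [3, 4, 5] with values [19, 9, 1]. Replacing that slice with [84, 94, 88, 59] (different length) produces [15, 3, 13, 84, 94, 88, 59].

[15, 3, 13, 84, 94, 88, 59]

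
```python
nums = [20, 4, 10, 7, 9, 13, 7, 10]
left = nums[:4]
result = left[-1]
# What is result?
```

nums has length 8. The slice nums[:4] selects indices [0, 1, 2, 3] (0->20, 1->4, 2->10, 3->7), giving [20, 4, 10, 7]. So left = [20, 4, 10, 7]. Then left[-1] = 7.

7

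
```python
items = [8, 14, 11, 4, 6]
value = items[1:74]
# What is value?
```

items has length 5. The slice items[1:74] selects indices [1, 2, 3, 4] (1->14, 2->11, 3->4, 4->6), giving [14, 11, 4, 6].

[14, 11, 4, 6]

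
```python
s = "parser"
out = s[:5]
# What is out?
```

s has length 6. The slice s[:5] selects indices [0, 1, 2, 3, 4] (0->'p', 1->'a', 2->'r', 3->'s', 4->'e'), giving 'parse'.

'parse'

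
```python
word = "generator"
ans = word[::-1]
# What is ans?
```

word has length 9. The slice word[::-1] selects indices [8, 7, 6, 5, 4, 3, 2, 1, 0] (8->'r', 7->'o', 6->'t', 5->'a', 4->'r', 3->'e', 2->'n', 1->'e', 0->'g'), giving 'rotareneg'.

'rotareneg'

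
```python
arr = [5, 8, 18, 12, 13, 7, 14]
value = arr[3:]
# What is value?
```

arr has length 7. The slice arr[3:] selects indices [3, 4, 5, 6] (3->12, 4->13, 5->7, 6->14), giving [12, 13, 7, 14].

[12, 13, 7, 14]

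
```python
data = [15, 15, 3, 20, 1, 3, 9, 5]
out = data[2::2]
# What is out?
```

data has length 8. The slice data[2::2] selects indices [2, 4, 6] (2->3, 4->1, 6->9), giving [3, 1, 9].

[3, 1, 9]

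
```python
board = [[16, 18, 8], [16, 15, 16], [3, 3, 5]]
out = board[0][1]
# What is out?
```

board[0] = [16, 18, 8]. Taking column 1 of that row yields 18.

18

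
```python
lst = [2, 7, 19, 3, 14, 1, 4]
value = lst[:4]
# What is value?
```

lst has length 7. The slice lst[:4] selects indices [0, 1, 2, 3] (0->2, 1->7, 2->19, 3->3), giving [2, 7, 19, 3].

[2, 7, 19, 3]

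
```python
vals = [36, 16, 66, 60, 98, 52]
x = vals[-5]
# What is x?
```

vals has length 6. Negative index -5 maps to positive index 6 + (-5) = 1. vals[1] = 16.

16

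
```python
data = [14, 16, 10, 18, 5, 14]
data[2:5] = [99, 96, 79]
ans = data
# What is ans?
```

data starts as [14, 16, 10, 18, 5, 14] (length 6). The slice data[2:5] covers indices [2, 3, 4] with values [10, 18, 5]. Replacing that slice with [99, 96, 79] (same length) produces [14, 16, 99, 96, 79, 14].

[14, 16, 99, 96, 79, 14]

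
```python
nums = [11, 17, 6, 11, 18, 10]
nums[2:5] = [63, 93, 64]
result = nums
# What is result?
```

nums starts as [11, 17, 6, 11, 18, 10] (length 6). The slice nums[2:5] covers indices [2, 3, 4] with values [6, 11, 18]. Replacing that slice with [63, 93, 64] (same length) produces [11, 17, 63, 93, 64, 10].

[11, 17, 63, 93, 64, 10]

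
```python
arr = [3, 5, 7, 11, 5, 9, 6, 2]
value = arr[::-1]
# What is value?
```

arr has length 8. The slice arr[::-1] selects indices [7, 6, 5, 4, 3, 2, 1, 0] (7->2, 6->6, 5->9, 4->5, 3->11, 2->7, 1->5, 0->3), giving [2, 6, 9, 5, 11, 7, 5, 3].

[2, 6, 9, 5, 11, 7, 5, 3]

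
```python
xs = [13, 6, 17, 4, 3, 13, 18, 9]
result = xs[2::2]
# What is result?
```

xs has length 8. The slice xs[2::2] selects indices [2, 4, 6] (2->17, 4->3, 6->18), giving [17, 3, 18].

[17, 3, 18]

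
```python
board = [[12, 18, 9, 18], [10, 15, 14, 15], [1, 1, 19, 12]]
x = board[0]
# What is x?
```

board has 3 rows. Row 0 is [12, 18, 9, 18].

[12, 18, 9, 18]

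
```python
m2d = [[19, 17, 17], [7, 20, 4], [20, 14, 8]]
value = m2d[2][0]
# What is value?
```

m2d[2] = [20, 14, 8]. Taking column 0 of that row yields 20.

20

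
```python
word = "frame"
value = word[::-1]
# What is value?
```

word has length 5. The slice word[::-1] selects indices [4, 3, 2, 1, 0] (4->'e', 3->'m', 2->'a', 1->'r', 0->'f'), giving 'emarf'.

'emarf'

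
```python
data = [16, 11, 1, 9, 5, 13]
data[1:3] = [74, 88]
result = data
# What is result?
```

data starts as [16, 11, 1, 9, 5, 13] (length 6). The slice data[1:3] covers indices [1, 2] with values [11, 1]. Replacing that slice with [74, 88] (same length) produces [16, 74, 88, 9, 5, 13].

[16, 74, 88, 9, 5, 13]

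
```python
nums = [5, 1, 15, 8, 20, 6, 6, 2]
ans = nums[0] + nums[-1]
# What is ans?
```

nums has length 8. nums[0] = 5.
nums has length 8. Negative index -1 maps to positive index 8 + (-1) = 7. nums[7] = 2.
Sum: 5 + 2 = 7.

7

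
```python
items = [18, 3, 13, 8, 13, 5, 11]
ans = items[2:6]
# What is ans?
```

items has length 7. The slice items[2:6] selects indices [2, 3, 4, 5] (2->13, 3->8, 4->13, 5->5), giving [13, 8, 13, 5].

[13, 8, 13, 5]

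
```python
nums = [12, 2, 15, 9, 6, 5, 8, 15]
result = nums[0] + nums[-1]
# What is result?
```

nums has length 8. nums[0] = 12.
nums has length 8. Negative index -1 maps to positive index 8 + (-1) = 7. nums[7] = 15.
Sum: 12 + 15 = 27.

27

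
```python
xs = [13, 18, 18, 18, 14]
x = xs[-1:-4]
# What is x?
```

xs has length 5. The slice xs[-1:-4] resolves to an empty index range, so the result is [].

[]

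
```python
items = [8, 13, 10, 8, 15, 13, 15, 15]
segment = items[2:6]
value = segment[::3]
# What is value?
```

items has length 8. The slice items[2:6] selects indices [2, 3, 4, 5] (2->10, 3->8, 4->15, 5->13), giving [10, 8, 15, 13]. So segment = [10, 8, 15, 13]. segment has length 4. The slice segment[::3] selects indices [0, 3] (0->10, 3->13), giving [10, 13].

[10, 13]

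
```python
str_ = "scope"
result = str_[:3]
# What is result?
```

str_ has length 5. The slice str_[:3] selects indices [0, 1, 2] (0->'s', 1->'c', 2->'o'), giving 'sco'.

'sco'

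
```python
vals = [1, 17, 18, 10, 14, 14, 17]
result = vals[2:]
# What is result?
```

vals has length 7. The slice vals[2:] selects indices [2, 3, 4, 5, 6] (2->18, 3->10, 4->14, 5->14, 6->17), giving [18, 10, 14, 14, 17].

[18, 10, 14, 14, 17]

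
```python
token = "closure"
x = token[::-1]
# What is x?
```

token has length 7. The slice token[::-1] selects indices [6, 5, 4, 3, 2, 1, 0] (6->'e', 5->'r', 4->'u', 3->'s', 2->'o', 1->'l', 0->'c'), giving 'erusolc'.

'erusolc'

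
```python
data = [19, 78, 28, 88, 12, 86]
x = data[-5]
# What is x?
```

data has length 6. Negative index -5 maps to positive index 6 + (-5) = 1. data[1] = 78.

78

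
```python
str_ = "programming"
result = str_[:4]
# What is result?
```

str_ has length 11. The slice str_[:4] selects indices [0, 1, 2, 3] (0->'p', 1->'r', 2->'o', 3->'g'), giving 'prog'.

'prog'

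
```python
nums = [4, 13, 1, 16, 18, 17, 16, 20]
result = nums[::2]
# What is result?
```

nums has length 8. The slice nums[::2] selects indices [0, 2, 4, 6] (0->4, 2->1, 4->18, 6->16), giving [4, 1, 18, 16].

[4, 1, 18, 16]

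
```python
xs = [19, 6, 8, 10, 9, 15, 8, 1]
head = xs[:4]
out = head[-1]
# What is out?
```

xs has length 8. The slice xs[:4] selects indices [0, 1, 2, 3] (0->19, 1->6, 2->8, 3->10), giving [19, 6, 8, 10]. So head = [19, 6, 8, 10]. Then head[-1] = 10.

10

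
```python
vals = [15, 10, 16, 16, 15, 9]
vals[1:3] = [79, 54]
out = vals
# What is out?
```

vals starts as [15, 10, 16, 16, 15, 9] (length 6). The slice vals[1:3] covers indices [1, 2] with values [10, 16]. Replacing that slice with [79, 54] (same length) produces [15, 79, 54, 16, 15, 9].

[15, 79, 54, 16, 15, 9]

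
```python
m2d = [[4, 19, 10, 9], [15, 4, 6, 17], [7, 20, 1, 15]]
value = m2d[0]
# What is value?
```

m2d has 3 rows. Row 0 is [4, 19, 10, 9].

[4, 19, 10, 9]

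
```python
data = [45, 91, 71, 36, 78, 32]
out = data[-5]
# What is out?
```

data has length 6. Negative index -5 maps to positive index 6 + (-5) = 1. data[1] = 91.

91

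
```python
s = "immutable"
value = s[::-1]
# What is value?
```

s has length 9. The slice s[::-1] selects indices [8, 7, 6, 5, 4, 3, 2, 1, 0] (8->'e', 7->'l', 6->'b', 5->'a', 4->'t', 3->'u', 2->'m', 1->'m', 0->'i'), giving 'elbatummi'.

'elbatummi'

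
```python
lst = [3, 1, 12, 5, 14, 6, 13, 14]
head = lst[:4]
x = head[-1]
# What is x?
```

lst has length 8. The slice lst[:4] selects indices [0, 1, 2, 3] (0->3, 1->1, 2->12, 3->5), giving [3, 1, 12, 5]. So head = [3, 1, 12, 5]. Then head[-1] = 5.

5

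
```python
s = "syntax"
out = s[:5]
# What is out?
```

s has length 6. The slice s[:5] selects indices [0, 1, 2, 3, 4] (0->'s', 1->'y', 2->'n', 3->'t', 4->'a'), giving 'synta'.

'synta'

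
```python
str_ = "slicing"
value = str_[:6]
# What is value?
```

str_ has length 7. The slice str_[:6] selects indices [0, 1, 2, 3, 4, 5] (0->'s', 1->'l', 2->'i', 3->'c', 4->'i', 5->'n'), giving 'slicin'.

'slicin'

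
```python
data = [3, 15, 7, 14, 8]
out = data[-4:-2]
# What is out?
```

data has length 5. The slice data[-4:-2] selects indices [1, 2] (1->15, 2->7), giving [15, 7].

[15, 7]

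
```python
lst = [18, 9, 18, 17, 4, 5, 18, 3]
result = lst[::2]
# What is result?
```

lst has length 8. The slice lst[::2] selects indices [0, 2, 4, 6] (0->18, 2->18, 4->4, 6->18), giving [18, 18, 4, 18].

[18, 18, 4, 18]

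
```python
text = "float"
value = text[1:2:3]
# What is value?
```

text has length 5. The slice text[1:2:3] selects indices [1] (1->'l'), giving 'l'.

'l'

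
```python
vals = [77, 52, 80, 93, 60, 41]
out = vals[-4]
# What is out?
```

vals has length 6. Negative index -4 maps to positive index 6 + (-4) = 2. vals[2] = 80.

80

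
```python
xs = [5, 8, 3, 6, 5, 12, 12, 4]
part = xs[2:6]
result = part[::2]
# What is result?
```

xs has length 8. The slice xs[2:6] selects indices [2, 3, 4, 5] (2->3, 3->6, 4->5, 5->12), giving [3, 6, 5, 12]. So part = [3, 6, 5, 12]. part has length 4. The slice part[::2] selects indices [0, 2] (0->3, 2->5), giving [3, 5].

[3, 5]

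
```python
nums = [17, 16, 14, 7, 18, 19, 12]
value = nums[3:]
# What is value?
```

nums has length 7. The slice nums[3:] selects indices [3, 4, 5, 6] (3->7, 4->18, 5->19, 6->12), giving [7, 18, 19, 12].

[7, 18, 19, 12]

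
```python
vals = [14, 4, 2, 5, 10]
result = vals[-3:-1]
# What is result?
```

vals has length 5. The slice vals[-3:-1] selects indices [2, 3] (2->2, 3->5), giving [2, 5].

[2, 5]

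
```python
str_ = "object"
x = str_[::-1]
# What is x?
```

str_ has length 6. The slice str_[::-1] selects indices [5, 4, 3, 2, 1, 0] (5->'t', 4->'c', 3->'e', 2->'j', 1->'b', 0->'o'), giving 'tcejbo'.

'tcejbo'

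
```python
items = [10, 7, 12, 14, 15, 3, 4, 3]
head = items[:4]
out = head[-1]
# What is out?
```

items has length 8. The slice items[:4] selects indices [0, 1, 2, 3] (0->10, 1->7, 2->12, 3->14), giving [10, 7, 12, 14]. So head = [10, 7, 12, 14]. Then head[-1] = 14.

14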